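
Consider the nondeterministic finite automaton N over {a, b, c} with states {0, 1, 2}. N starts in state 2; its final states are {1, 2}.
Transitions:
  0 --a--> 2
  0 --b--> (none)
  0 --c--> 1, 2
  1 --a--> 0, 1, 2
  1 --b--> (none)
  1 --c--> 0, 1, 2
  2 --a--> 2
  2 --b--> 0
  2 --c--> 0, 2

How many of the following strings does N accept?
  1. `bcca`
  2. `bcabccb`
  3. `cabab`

`bcca`: accepted
`bcabccb`: rejected
`cabab`: rejected

1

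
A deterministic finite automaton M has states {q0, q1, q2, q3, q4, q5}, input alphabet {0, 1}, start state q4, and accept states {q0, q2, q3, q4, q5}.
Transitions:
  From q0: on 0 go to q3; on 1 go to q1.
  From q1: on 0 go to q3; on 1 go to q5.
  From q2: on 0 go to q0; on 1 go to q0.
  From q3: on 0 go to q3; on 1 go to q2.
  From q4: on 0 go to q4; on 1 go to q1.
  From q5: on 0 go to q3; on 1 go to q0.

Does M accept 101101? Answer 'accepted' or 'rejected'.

q4 --1--> q1
q1 --0--> q3
q3 --1--> q2
q2 --1--> q0
q0 --0--> q3
q3 --1--> q2
End in state q2, which is an accepting state.

accepted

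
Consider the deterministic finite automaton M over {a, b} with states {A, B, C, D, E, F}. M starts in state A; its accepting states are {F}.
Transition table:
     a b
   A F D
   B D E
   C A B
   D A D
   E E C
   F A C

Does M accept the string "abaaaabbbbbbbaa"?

accepted

A --a--> F
F --b--> C
C --a--> A
A --a--> F
F --a--> A
A --a--> F
F --b--> C
C --b--> B
B --b--> E
E --b--> C
C --b--> B
B --b--> E
E --b--> C
C --a--> A
A --a--> F
End in state F, which is an accepting state.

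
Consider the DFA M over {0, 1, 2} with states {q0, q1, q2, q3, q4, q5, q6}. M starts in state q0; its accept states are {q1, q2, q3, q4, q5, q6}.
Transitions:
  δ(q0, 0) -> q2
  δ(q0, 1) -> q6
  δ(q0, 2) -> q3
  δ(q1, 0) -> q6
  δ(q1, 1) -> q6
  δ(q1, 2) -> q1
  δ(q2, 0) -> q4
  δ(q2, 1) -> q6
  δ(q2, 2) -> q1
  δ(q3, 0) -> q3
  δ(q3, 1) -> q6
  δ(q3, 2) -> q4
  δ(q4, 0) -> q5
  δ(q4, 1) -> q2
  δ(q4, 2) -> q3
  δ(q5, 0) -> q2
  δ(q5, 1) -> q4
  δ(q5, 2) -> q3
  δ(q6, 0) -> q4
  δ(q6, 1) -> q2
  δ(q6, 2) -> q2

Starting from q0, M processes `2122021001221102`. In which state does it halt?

q0 --2--> q3
q3 --1--> q6
q6 --2--> q2
q2 --2--> q1
q1 --0--> q6
q6 --2--> q2
q2 --1--> q6
q6 --0--> q4
q4 --0--> q5
q5 --1--> q4
q4 --2--> q3
q3 --2--> q4
q4 --1--> q2
q2 --1--> q6
q6 --0--> q4
q4 --2--> q3

q3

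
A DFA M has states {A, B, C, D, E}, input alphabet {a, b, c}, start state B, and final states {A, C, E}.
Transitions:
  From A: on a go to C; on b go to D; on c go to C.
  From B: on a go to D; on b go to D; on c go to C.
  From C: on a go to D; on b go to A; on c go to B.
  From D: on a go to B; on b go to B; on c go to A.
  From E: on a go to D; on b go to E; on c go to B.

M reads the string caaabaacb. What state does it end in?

A

B --c--> C
C --a--> D
D --a--> B
B --a--> D
D --b--> B
B --a--> D
D --a--> B
B --c--> C
C --b--> A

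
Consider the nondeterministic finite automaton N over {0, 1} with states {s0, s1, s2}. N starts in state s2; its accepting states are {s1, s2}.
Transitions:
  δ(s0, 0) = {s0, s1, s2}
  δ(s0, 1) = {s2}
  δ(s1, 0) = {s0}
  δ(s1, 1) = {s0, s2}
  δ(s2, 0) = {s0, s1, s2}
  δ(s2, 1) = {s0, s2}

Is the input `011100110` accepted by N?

Start: {s2}
read 0: {s0, s1, s2}
read 1: {s0, s2}
read 1: {s0, s2}
read 1: {s0, s2}
read 0: {s0, s1, s2}
read 0: {s0, s1, s2}
read 1: {s0, s2}
read 1: {s0, s2}
read 0: {s0, s1, s2}
Reachable ∩ accepting = {s1, s2} — nonempty.

accepted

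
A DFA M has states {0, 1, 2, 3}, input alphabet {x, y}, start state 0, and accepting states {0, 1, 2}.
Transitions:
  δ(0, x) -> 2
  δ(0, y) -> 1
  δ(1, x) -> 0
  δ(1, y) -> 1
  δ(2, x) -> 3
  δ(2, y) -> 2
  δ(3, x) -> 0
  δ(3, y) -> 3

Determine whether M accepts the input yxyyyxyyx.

accepted

0 --y--> 1
1 --x--> 0
0 --y--> 1
1 --y--> 1
1 --y--> 1
1 --x--> 0
0 --y--> 1
1 --y--> 1
1 --x--> 0
End in state 0, which is an accepting state.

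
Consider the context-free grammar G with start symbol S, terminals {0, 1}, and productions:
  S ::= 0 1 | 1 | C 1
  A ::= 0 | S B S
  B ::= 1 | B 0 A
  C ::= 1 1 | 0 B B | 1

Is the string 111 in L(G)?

yes

S ⇒ C1 ⇒ 111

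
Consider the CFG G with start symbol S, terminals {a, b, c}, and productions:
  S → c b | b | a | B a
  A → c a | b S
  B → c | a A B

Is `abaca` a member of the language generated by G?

yes

S ⇒ Ba ⇒ aABa ⇒ abSBa ⇒ abaBa ⇒ abaca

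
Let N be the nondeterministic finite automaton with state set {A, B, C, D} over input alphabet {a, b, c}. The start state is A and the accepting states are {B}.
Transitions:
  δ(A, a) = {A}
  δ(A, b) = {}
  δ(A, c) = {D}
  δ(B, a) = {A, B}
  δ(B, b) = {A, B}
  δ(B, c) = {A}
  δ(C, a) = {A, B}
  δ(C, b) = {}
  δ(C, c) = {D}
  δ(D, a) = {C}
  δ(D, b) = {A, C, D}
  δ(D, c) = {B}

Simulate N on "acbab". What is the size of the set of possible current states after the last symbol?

Start: {A}
read a: {A}
read c: {D}
read b: {A, C, D}
read a: {A, B, C}
read b: {A, B}
Final reachable set {A, B} has 2 states.

2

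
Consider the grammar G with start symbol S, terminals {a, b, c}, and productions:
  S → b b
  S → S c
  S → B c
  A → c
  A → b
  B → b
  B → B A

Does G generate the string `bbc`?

S ⇒ Sc ⇒ bbc

yes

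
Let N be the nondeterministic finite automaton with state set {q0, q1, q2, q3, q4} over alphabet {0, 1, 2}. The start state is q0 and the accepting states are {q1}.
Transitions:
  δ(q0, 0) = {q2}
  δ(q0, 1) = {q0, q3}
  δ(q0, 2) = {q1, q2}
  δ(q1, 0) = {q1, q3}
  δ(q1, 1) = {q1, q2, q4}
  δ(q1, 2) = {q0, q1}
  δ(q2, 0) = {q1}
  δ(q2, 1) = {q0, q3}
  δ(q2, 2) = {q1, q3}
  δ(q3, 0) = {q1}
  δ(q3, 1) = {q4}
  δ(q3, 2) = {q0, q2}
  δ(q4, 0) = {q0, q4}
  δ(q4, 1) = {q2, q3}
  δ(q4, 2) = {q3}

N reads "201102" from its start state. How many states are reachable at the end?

4

Start: {q0}
read 2: {q1, q2}
read 0: {q1, q3}
read 1: {q1, q2, q4}
read 1: {q0, q1, q2, q3, q4}
read 0: {q0, q1, q2, q3, q4}
read 2: {q0, q1, q2, q3}
Final reachable set {q0, q1, q2, q3} has 4 states.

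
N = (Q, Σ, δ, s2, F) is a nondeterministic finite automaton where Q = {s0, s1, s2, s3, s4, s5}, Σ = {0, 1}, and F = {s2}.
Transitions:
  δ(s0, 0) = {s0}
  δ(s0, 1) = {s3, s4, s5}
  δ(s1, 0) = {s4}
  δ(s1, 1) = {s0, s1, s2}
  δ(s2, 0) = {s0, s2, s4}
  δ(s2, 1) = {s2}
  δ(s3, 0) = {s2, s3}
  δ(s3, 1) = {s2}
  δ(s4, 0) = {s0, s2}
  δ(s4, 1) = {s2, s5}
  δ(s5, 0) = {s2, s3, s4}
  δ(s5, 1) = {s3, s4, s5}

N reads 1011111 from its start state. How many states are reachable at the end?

Start: {s2}
read 1: {s2}
read 0: {s0, s2, s4}
read 1: {s2, s3, s4, s5}
read 1: {s2, s3, s4, s5}
read 1: {s2, s3, s4, s5}
read 1: {s2, s3, s4, s5}
read 1: {s2, s3, s4, s5}
Final reachable set {s2, s3, s4, s5} has 4 states.

4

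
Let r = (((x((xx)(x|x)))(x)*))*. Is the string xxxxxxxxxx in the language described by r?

yes

Split into 2 pieces xxxx · xxxxxx; each matches ((x((xx)(x|x)))(x)*).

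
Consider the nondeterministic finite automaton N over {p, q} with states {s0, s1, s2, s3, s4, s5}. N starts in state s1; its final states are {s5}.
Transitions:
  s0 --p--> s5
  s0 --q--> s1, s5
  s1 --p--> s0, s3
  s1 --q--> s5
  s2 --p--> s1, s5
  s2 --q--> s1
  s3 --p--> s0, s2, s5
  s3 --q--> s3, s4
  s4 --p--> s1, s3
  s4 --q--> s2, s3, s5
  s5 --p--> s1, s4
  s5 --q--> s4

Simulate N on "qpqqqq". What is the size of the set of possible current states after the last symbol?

5

Start: {s1}
read q: {s5}
read p: {s1, s4}
read q: {s2, s3, s5}
read q: {s1, s3, s4}
read q: {s2, s3, s4, s5}
read q: {s1, s2, s3, s4, s5}
Final reachable set {s1, s2, s3, s4, s5} has 5 states.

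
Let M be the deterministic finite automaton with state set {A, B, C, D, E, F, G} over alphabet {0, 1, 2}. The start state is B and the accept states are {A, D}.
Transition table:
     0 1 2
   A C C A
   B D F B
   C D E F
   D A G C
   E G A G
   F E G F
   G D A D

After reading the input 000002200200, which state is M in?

A

B --0--> D
D --0--> A
A --0--> C
C --0--> D
D --0--> A
A --2--> A
A --2--> A
A --0--> C
C --0--> D
D --2--> C
C --0--> D
D --0--> A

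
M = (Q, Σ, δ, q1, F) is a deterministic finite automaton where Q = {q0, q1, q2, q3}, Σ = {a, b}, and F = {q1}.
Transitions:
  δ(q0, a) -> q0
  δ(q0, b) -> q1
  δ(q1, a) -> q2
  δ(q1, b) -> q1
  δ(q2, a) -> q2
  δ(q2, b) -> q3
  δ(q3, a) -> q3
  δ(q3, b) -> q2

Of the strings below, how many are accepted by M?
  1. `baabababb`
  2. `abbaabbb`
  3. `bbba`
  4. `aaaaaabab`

0

`baabababb`: rejected
`abbaabbb`: rejected
`bbba`: rejected
`aaaaaabab`: rejected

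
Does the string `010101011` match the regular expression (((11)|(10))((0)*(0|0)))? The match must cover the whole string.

No split of 010101011 into u·v has ((11)|(10)) matching u and ((0)*(0|0)) matching v.

no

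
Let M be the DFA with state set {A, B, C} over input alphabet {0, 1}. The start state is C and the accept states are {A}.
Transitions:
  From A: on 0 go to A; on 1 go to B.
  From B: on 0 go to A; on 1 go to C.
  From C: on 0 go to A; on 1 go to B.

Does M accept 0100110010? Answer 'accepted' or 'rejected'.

accepted

C --0--> A
A --1--> B
B --0--> A
A --0--> A
A --1--> B
B --1--> C
C --0--> A
A --0--> A
A --1--> B
B --0--> A
End in state A, which is an accepting state.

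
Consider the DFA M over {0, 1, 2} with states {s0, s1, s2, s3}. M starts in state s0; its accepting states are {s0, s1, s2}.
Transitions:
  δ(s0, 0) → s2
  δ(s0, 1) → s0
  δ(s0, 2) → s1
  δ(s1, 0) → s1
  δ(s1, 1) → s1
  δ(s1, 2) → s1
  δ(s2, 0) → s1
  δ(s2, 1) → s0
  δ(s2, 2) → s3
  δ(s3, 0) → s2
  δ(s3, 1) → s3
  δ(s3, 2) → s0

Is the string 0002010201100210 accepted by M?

accepted

s0 --0--> s2
s2 --0--> s1
s1 --0--> s1
s1 --2--> s1
s1 --0--> s1
s1 --1--> s1
s1 --0--> s1
s1 --2--> s1
s1 --0--> s1
s1 --1--> s1
s1 --1--> s1
s1 --0--> s1
s1 --0--> s1
s1 --2--> s1
s1 --1--> s1
s1 --0--> s1
End in state s1, which is an accepting state.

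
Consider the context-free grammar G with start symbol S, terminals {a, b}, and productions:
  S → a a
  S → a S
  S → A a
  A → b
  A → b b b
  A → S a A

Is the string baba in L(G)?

no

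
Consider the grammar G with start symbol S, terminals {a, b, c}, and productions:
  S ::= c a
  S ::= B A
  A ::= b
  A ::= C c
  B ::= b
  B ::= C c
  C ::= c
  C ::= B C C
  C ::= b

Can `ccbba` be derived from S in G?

no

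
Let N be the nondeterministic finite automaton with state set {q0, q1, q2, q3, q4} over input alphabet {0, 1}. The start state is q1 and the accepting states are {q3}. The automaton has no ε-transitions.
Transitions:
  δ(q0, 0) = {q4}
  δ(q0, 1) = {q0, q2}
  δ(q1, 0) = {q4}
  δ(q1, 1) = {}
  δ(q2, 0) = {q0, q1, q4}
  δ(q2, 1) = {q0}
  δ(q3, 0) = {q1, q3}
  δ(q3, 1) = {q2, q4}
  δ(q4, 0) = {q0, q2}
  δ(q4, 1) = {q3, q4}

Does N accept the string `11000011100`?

rejected

Start: {q1}
read 1: {}
The reachable set is empty and stays empty for the remaining 10 symbols.
Reachable ∩ accepting = {} — empty.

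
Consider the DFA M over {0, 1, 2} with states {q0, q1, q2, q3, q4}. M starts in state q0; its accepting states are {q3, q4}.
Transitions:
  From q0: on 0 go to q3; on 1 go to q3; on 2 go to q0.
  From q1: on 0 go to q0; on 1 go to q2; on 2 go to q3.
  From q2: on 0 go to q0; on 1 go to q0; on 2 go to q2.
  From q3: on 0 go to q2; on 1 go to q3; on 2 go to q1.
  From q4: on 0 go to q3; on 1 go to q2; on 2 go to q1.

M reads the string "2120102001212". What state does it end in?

q2

q0 --2--> q0
q0 --1--> q3
q3 --2--> q1
q1 --0--> q0
q0 --1--> q3
q3 --0--> q2
q2 --2--> q2
q2 --0--> q0
q0 --0--> q3
q3 --1--> q3
q3 --2--> q1
q1 --1--> q2
q2 --2--> q2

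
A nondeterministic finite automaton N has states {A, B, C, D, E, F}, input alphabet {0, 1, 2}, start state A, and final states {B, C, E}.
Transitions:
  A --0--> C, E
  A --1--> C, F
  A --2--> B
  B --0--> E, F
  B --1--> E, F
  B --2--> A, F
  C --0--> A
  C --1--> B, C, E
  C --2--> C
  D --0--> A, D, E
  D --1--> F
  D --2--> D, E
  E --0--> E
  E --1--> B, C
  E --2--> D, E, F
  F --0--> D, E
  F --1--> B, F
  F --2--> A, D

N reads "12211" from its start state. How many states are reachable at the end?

Start: {A}
read 1: {C, F}
read 2: {A, C, D}
read 2: {B, C, D, E}
read 1: {B, C, E, F}
read 1: {B, C, E, F}
Final reachable set {B, C, E, F} has 4 states.

4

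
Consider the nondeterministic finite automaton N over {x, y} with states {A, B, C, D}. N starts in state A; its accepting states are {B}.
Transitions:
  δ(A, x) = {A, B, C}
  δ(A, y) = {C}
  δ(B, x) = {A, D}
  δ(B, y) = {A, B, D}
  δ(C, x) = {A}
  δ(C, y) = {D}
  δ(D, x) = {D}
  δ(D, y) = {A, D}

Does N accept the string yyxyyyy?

rejected

Start: {A}
read y: {C}
read y: {D}
read x: {D}
read y: {A, D}
read y: {A, C, D}
read y: {A, C, D}
read y: {A, C, D}
Reachable ∩ accepting = {} — empty.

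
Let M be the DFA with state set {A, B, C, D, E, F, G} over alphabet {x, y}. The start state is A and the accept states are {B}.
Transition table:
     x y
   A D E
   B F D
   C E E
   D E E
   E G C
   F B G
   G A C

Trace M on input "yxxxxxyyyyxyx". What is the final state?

A --y--> E
E --x--> G
G --x--> A
A --x--> D
D --x--> E
E --x--> G
G --y--> C
C --y--> E
E --y--> C
C --y--> E
E --x--> G
G --y--> C
C --x--> E

E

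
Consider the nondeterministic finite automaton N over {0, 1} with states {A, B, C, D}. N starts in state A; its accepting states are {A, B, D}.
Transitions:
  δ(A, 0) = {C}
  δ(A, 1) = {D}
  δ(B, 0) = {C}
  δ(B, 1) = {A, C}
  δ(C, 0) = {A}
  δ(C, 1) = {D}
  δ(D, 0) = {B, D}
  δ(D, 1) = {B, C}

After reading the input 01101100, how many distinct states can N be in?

2

Start: {A}
read 0: {C}
read 1: {D}
read 1: {B, C}
read 0: {A, C}
read 1: {D}
read 1: {B, C}
read 0: {A, C}
read 0: {A, C}
Final reachable set {A, C} has 2 states.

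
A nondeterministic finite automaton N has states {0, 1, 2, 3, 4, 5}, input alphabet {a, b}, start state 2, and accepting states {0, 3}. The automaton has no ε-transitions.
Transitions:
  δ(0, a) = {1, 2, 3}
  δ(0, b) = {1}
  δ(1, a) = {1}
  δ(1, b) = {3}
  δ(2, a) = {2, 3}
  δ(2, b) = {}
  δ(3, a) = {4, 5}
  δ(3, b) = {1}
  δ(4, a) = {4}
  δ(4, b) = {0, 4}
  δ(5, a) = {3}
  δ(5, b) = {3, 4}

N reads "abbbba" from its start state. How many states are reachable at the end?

Start: {2}
read a: {2, 3}
read b: {1}
read b: {3}
read b: {1}
read b: {3}
read a: {4, 5}
Final reachable set {4, 5} has 2 states.

2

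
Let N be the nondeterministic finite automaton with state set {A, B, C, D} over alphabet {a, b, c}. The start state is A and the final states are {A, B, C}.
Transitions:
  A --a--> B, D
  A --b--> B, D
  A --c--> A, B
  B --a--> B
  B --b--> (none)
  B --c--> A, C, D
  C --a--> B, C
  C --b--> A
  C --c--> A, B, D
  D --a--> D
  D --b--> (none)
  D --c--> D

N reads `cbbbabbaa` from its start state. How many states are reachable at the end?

0

Start: {A}
read c: {A, B}
read b: {B, D}
read b: {}
The reachable set is empty and stays empty for the remaining 6 symbols.
Final reachable set {} has 0 states.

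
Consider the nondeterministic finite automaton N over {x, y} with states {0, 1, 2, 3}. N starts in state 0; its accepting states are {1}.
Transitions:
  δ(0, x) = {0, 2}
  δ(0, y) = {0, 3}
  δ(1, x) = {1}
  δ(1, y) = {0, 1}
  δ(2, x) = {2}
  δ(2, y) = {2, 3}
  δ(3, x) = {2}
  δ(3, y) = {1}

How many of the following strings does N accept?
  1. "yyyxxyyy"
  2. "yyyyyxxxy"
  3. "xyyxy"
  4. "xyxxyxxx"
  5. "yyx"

"yyyxxyyy": accepted
"yyyyyxxxy": accepted
"xyyxy": accepted
"xyxxyxxx": rejected
"yyx": accepted

4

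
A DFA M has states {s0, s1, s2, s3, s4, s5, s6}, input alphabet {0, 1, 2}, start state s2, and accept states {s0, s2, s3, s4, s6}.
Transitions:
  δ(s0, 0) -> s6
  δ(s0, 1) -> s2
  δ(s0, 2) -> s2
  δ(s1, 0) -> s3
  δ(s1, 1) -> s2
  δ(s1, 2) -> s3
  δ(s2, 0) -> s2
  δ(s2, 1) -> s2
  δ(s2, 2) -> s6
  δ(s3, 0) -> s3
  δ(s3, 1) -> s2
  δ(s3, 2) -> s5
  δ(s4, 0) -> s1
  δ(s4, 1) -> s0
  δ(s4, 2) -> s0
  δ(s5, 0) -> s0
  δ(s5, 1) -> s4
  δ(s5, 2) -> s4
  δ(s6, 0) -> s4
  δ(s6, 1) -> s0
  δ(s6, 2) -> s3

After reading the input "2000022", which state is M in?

s2 --2--> s6
s6 --0--> s4
s4 --0--> s1
s1 --0--> s3
s3 --0--> s3
s3 --2--> s5
s5 --2--> s4

s4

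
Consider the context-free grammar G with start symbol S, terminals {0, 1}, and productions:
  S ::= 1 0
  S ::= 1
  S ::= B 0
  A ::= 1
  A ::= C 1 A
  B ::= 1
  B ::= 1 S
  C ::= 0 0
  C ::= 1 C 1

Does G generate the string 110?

S ⇒ B0 ⇒ 1S0 ⇒ 110

yes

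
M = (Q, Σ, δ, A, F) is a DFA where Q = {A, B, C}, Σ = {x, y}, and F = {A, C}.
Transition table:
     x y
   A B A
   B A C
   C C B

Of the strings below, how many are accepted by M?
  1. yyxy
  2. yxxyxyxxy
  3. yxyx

yyxy: accepted
yxxyxyxxy: rejected
yxyx: accepted

2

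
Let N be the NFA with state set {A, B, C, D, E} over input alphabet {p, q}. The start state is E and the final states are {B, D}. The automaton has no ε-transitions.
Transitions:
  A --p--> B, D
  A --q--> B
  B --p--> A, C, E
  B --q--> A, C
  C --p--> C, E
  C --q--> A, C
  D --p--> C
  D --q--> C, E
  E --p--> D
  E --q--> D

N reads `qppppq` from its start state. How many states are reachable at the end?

4

Start: {E}
read q: {D}
read p: {C}
read p: {C, E}
read p: {C, D, E}
read p: {C, D, E}
read q: {A, C, D, E}
Final reachable set {A, C, D, E} has 4 states.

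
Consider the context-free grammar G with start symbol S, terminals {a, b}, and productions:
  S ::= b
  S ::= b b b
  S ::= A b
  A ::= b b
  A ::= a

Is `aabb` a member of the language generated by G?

no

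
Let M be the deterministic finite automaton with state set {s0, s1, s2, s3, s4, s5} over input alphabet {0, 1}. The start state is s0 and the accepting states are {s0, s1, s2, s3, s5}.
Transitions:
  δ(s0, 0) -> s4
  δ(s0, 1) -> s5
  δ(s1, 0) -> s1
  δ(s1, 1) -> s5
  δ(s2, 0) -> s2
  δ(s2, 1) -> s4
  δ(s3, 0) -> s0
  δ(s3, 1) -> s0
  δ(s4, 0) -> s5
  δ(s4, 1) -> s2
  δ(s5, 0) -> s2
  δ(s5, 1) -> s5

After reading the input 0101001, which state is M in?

s4

s0 --0--> s4
s4 --1--> s2
s2 --0--> s2
s2 --1--> s4
s4 --0--> s5
s5 --0--> s2
s2 --1--> s4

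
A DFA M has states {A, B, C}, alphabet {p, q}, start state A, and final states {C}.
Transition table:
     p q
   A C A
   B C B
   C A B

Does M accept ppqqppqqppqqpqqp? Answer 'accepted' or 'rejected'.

accepted

A --p--> C
C --p--> A
A --q--> A
A --q--> A
A --p--> C
C --p--> A
A --q--> A
A --q--> A
A --p--> C
C --p--> A
A --q--> A
A --q--> A
A --p--> C
C --q--> B
B --q--> B
B --p--> C
End in state C, which is an accepting state.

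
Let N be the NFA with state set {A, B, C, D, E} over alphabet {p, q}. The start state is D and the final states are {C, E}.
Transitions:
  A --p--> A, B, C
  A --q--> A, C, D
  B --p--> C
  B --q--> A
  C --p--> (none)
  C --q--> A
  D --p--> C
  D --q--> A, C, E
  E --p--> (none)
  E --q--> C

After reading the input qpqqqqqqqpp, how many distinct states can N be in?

Start: {D}
read q: {A, C, E}
read p: {A, B, C}
read q: {A, C, D}
read q: {A, C, D, E}
read q: {A, C, D, E}
read q: {A, C, D, E}
read q: {A, C, D, E}
read q: {A, C, D, E}
read q: {A, C, D, E}
read p: {A, B, C}
read p: {A, B, C}
Final reachable set {A, B, C} has 3 states.

3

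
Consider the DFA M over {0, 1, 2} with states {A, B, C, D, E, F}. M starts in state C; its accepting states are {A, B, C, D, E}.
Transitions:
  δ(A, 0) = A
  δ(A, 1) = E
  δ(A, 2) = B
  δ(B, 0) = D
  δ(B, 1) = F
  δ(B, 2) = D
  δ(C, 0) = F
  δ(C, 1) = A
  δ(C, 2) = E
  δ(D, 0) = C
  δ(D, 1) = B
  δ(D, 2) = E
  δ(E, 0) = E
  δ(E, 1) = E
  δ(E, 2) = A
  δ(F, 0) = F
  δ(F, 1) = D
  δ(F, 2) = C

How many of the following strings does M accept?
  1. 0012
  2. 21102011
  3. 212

3

0012: accepted
21102011: accepted
212: accepted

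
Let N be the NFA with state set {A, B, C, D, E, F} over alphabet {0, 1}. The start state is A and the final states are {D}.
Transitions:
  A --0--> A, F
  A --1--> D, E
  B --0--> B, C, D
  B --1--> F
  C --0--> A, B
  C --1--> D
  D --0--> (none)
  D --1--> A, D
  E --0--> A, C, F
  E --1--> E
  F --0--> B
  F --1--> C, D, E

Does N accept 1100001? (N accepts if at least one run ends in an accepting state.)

accepted

Start: {A}
read 1: {D, E}
read 1: {A, D, E}
read 0: {A, C, F}
read 0: {A, B, F}
read 0: {A, B, C, D, F}
read 0: {A, B, C, D, F}
read 1: {A, C, D, E, F}
Reachable ∩ accepting = {D} — nonempty.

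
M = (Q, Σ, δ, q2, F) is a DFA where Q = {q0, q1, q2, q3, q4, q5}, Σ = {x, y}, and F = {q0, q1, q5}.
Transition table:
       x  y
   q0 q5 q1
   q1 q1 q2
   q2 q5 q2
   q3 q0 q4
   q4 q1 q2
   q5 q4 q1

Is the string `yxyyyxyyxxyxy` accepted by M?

accepted

q2 --y--> q2
q2 --x--> q5
q5 --y--> q1
q1 --y--> q2
q2 --y--> q2
q2 --x--> q5
q5 --y--> q1
q1 --y--> q2
q2 --x--> q5
q5 --x--> q4
q4 --y--> q2
q2 --x--> q5
q5 --y--> q1
End in state q1, which is an accepting state.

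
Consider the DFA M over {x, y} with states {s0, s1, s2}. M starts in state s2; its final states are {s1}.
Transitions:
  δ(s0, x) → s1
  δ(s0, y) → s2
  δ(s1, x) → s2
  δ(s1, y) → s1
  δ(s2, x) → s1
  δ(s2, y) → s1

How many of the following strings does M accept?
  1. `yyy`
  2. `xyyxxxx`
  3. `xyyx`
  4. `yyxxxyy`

`yyy`: accepted
`xyyxxxx`: accepted
`xyyx`: rejected
`yyxxxyy`: accepted

3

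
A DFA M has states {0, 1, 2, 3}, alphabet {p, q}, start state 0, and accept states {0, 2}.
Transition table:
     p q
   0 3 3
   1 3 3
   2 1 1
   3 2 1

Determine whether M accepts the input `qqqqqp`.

0 --q--> 3
3 --q--> 1
1 --q--> 3
3 --q--> 1
1 --q--> 3
3 --p--> 2
End in state 2, which is an accepting state.

accepted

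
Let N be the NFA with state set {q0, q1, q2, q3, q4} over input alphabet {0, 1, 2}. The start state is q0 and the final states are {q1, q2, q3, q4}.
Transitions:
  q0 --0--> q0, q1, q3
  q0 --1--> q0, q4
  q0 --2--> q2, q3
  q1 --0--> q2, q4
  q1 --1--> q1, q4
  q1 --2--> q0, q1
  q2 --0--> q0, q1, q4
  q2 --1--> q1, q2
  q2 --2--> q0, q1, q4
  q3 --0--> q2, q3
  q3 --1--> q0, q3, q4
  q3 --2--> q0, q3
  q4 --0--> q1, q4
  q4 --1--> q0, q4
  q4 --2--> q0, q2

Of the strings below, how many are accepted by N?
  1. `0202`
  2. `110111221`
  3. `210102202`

3

`0202`: accepted
`110111221`: accepted
`210102202`: accepted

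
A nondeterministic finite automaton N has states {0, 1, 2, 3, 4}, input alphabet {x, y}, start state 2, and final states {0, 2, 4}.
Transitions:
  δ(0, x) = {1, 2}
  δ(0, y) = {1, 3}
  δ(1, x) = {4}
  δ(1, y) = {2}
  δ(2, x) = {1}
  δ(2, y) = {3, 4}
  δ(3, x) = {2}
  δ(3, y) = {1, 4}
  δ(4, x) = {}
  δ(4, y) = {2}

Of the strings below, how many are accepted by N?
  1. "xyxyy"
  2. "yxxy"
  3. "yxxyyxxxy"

"xyxyy": accepted
"yxxy": accepted
"yxxyyxxxy": accepted

3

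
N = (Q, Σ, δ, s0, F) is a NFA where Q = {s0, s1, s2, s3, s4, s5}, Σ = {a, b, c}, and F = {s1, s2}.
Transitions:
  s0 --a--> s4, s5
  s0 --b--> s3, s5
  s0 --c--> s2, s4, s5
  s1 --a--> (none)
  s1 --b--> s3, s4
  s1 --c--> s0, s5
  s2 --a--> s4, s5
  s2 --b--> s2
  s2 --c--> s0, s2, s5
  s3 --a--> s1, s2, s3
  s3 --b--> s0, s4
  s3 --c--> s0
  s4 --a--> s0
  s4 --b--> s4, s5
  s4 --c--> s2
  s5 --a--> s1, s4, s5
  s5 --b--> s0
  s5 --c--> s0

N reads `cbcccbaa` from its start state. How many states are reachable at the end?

Start: {s0}
read c: {s2, s4, s5}
read b: {s0, s2, s4, s5}
read c: {s0, s2, s4, s5}
read c: {s0, s2, s4, s5}
read c: {s0, s2, s4, s5}
read b: {s0, s2, s3, s4, s5}
read a: {s0, s1, s2, s3, s4, s5}
read a: {s0, s1, s2, s3, s4, s5}
Final reachable set {s0, s1, s2, s3, s4, s5} has 6 states.

6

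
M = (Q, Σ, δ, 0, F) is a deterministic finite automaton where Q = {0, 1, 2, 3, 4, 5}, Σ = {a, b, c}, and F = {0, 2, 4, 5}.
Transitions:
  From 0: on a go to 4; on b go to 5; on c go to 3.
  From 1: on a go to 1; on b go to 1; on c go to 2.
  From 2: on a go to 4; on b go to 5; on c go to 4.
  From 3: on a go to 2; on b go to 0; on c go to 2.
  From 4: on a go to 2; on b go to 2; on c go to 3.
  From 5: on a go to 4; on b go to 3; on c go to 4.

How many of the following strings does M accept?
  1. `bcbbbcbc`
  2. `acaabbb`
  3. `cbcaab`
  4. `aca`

`bcbbbcbc`: accepted
`acaabbb`: rejected
`cbcaab`: accepted
`aca`: accepted

3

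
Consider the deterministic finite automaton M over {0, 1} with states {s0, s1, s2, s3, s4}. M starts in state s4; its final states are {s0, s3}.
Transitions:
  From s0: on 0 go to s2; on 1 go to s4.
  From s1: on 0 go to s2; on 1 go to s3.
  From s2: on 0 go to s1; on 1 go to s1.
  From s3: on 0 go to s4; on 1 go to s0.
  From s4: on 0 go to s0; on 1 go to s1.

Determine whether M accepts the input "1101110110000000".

rejected

s4 --1--> s1
s1 --1--> s3
s3 --0--> s4
s4 --1--> s1
s1 --1--> s3
s3 --1--> s0
s0 --0--> s2
s2 --1--> s1
s1 --1--> s3
s3 --0--> s4
s4 --0--> s0
s0 --0--> s2
s2 --0--> s1
s1 --0--> s2
s2 --0--> s1
s1 --0--> s2
End in state s2, which is not an accepting state.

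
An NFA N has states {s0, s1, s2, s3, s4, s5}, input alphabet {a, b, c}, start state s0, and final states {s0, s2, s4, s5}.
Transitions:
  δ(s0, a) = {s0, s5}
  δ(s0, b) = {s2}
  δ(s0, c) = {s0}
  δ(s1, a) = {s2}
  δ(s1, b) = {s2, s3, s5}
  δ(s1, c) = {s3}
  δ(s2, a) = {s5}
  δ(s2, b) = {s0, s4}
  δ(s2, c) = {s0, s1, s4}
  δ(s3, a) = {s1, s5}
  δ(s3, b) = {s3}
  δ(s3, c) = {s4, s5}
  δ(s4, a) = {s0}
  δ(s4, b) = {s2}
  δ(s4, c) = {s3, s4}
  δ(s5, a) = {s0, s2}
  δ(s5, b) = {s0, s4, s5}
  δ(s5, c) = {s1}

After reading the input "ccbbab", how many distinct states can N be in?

Start: {s0}
read c: {s0}
read c: {s0}
read b: {s2}
read b: {s0, s4}
read a: {s0, s5}
read b: {s0, s2, s4, s5}
Final reachable set {s0, s2, s4, s5} has 4 states.

4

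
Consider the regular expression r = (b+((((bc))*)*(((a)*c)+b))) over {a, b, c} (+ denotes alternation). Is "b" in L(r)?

yes

The left alternative b matches b.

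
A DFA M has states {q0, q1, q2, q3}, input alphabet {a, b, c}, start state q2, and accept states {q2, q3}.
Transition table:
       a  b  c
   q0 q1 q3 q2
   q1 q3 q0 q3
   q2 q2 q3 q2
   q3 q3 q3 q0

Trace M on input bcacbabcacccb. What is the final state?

q2 --b--> q3
q3 --c--> q0
q0 --a--> q1
q1 --c--> q3
q3 --b--> q3
q3 --a--> q3
q3 --b--> q3
q3 --c--> q0
q0 --a--> q1
q1 --c--> q3
q3 --c--> q0
q0 --c--> q2
q2 --b--> q3

q3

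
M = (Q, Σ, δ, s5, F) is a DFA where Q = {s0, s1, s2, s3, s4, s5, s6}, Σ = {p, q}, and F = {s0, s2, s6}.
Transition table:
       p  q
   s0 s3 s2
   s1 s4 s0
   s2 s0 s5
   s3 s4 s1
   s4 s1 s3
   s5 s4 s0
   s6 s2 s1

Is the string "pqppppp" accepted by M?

s5 --p--> s4
s4 --q--> s3
s3 --p--> s4
s4 --p--> s1
s1 --p--> s4
s4 --p--> s1
s1 --p--> s4
End in state s4, which is not an accepting state.

rejected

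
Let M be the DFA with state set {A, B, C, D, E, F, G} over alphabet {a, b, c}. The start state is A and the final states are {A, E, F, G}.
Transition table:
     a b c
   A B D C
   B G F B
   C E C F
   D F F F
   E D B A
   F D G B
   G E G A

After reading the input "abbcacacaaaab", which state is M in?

F

A --a--> B
B --b--> F
F --b--> G
G --c--> A
A --a--> B
B --c--> B
B --a--> G
G --c--> A
A --a--> B
B --a--> G
G --a--> E
E --a--> D
D --b--> F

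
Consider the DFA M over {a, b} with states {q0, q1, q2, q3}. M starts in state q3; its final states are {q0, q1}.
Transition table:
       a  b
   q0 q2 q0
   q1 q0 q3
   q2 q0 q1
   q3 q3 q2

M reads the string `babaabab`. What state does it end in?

q3 --b--> q2
q2 --a--> q0
q0 --b--> q0
q0 --a--> q2
q2 --a--> q0
q0 --b--> q0
q0 --a--> q2
q2 --b--> q1

q1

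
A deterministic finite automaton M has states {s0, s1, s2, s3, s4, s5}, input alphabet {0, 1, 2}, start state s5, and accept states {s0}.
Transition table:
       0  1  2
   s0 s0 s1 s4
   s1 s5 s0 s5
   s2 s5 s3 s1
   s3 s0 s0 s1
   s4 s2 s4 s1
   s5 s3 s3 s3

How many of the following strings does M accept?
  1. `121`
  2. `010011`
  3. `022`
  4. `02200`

3

`121`: accepted
`010011`: accepted
`022`: rejected
`02200`: accepted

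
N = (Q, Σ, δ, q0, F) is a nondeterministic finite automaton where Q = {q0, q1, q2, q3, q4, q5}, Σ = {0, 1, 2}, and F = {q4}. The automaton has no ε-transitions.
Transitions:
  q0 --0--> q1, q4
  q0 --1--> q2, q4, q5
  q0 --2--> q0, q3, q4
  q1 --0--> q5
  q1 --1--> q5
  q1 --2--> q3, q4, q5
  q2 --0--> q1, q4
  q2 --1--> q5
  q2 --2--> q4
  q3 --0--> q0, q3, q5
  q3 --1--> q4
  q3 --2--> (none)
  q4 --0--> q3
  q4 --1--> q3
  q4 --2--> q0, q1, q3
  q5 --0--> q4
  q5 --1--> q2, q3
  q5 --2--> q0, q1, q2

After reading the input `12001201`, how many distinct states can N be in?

Start: {q0}
read 1: {q2, q4, q5}
read 2: {q0, q1, q2, q3, q4}
read 0: {q0, q1, q3, q4, q5}
read 0: {q0, q1, q3, q4, q5}
read 1: {q2, q3, q4, q5}
read 2: {q0, q1, q2, q3, q4}
read 0: {q0, q1, q3, q4, q5}
read 1: {q2, q3, q4, q5}
Final reachable set {q2, q3, q4, q5} has 4 states.

4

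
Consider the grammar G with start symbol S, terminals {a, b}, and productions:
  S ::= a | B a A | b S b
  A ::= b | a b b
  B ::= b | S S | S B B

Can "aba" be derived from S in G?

no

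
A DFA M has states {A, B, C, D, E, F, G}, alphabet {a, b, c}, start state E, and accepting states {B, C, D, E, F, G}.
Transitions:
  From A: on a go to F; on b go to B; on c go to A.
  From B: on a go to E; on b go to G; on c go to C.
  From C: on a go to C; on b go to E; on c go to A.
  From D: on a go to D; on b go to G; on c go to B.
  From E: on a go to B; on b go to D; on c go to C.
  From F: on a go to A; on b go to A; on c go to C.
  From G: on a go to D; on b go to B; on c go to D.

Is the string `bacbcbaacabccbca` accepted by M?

accepted

E --b--> D
D --a--> D
D --c--> B
B --b--> G
G --c--> D
D --b--> G
G --a--> D
D --a--> D
D --c--> B
B --a--> E
E --b--> D
D --c--> B
B --c--> C
C --b--> E
E --c--> C
C --a--> C
End in state C, which is an accepting state.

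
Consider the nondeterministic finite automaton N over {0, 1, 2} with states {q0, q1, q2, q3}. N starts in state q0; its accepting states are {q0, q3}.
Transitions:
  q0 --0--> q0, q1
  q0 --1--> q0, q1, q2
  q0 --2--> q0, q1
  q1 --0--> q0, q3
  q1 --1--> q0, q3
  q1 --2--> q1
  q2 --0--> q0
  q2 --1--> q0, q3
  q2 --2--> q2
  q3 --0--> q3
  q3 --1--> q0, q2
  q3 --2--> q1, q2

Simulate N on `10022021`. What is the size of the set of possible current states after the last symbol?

Start: {q0}
read 1: {q0, q1, q2}
read 0: {q0, q1, q3}
read 0: {q0, q1, q3}
read 2: {q0, q1, q2}
read 2: {q0, q1, q2}
read 0: {q0, q1, q3}
read 2: {q0, q1, q2}
read 1: {q0, q1, q2, q3}
Final reachable set {q0, q1, q2, q3} has 4 states.

4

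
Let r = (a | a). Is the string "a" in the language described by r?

The left alternative a matches a.

yes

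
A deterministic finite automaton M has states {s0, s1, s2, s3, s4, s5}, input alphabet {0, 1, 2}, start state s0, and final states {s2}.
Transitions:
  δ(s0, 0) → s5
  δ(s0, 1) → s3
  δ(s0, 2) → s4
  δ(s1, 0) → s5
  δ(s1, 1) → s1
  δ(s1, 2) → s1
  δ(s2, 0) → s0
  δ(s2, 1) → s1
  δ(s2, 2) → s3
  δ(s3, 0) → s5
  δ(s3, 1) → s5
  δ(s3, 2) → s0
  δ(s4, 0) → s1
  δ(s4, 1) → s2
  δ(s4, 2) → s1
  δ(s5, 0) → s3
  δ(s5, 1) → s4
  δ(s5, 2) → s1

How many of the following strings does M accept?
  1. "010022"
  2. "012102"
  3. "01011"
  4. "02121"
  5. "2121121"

0

"010022": rejected
"012102": rejected
"01011": rejected
"02121": rejected
"2121121": rejected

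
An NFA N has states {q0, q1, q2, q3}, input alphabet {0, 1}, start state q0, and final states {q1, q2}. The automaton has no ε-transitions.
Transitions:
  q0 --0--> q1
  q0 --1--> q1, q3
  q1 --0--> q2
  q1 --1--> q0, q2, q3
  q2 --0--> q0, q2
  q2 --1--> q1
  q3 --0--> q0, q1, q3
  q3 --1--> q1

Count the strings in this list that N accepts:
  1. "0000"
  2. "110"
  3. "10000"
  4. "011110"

4

"0000": accepted
"110": accepted
"10000": accepted
"011110": accepted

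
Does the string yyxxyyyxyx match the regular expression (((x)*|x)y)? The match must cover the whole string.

no

No split of yyxxyyyxyx into u·v has ((x)*|x) matching u and y matching v.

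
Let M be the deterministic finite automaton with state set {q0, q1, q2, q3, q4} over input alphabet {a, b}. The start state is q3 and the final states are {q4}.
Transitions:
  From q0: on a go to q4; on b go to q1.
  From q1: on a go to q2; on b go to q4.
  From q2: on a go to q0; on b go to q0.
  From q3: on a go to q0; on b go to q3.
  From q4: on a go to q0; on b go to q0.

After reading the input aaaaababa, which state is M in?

q3 --a--> q0
q0 --a--> q4
q4 --a--> q0
q0 --a--> q4
q4 --a--> q0
q0 --b--> q1
q1 --a--> q2
q2 --b--> q0
q0 --a--> q4

q4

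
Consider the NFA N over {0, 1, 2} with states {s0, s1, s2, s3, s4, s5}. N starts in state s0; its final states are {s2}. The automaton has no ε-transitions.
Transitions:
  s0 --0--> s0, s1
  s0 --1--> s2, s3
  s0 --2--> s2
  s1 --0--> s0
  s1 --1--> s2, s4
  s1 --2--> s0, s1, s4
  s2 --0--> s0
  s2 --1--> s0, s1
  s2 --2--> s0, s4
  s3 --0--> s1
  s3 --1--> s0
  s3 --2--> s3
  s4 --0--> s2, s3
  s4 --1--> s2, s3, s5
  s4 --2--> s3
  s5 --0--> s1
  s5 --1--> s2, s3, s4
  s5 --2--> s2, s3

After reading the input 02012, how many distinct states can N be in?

Start: {s0}
read 0: {s0, s1}
read 2: {s0, s1, s2, s4}
read 0: {s0, s1, s2, s3}
read 1: {s0, s1, s2, s3, s4}
read 2: {s0, s1, s2, s3, s4}
Final reachable set {s0, s1, s2, s3, s4} has 5 states.

5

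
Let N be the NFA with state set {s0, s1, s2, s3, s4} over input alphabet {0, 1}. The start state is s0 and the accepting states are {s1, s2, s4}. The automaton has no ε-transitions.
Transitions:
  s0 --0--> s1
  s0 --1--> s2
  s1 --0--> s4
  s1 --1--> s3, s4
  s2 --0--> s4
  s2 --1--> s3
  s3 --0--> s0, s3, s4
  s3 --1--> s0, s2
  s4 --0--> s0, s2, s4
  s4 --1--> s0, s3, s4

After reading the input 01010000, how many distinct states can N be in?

5

Start: {s0}
read 0: {s1}
read 1: {s3, s4}
read 0: {s0, s2, s3, s4}
read 1: {s0, s2, s3, s4}
read 0: {s0, s1, s2, s3, s4}
read 0: {s0, s1, s2, s3, s4}
read 0: {s0, s1, s2, s3, s4}
read 0: {s0, s1, s2, s3, s4}
Final reachable set {s0, s1, s2, s3, s4} has 5 states.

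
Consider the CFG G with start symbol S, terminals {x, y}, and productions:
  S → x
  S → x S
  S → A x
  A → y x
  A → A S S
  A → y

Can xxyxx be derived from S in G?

S ⇒ xS ⇒ xxS ⇒ xxAx ⇒ xxyxx

yes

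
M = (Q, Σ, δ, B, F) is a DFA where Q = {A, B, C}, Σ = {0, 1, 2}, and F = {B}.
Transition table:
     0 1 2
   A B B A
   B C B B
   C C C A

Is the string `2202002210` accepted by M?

B --2--> B
B --2--> B
B --0--> C
C --2--> A
A --0--> B
B --0--> C
C --2--> A
A --2--> A
A --1--> B
B --0--> C
End in state C, which is not an accepting state.

rejected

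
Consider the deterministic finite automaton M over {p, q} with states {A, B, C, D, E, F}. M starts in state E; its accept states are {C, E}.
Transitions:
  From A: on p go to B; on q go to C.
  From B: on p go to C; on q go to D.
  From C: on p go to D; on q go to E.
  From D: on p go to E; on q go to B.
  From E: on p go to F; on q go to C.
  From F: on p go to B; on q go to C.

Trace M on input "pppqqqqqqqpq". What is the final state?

E --p--> F
F --p--> B
B --p--> C
C --q--> E
E --q--> C
C --q--> E
E --q--> C
C --q--> E
E --q--> C
C --q--> E
E --p--> F
F --q--> C

C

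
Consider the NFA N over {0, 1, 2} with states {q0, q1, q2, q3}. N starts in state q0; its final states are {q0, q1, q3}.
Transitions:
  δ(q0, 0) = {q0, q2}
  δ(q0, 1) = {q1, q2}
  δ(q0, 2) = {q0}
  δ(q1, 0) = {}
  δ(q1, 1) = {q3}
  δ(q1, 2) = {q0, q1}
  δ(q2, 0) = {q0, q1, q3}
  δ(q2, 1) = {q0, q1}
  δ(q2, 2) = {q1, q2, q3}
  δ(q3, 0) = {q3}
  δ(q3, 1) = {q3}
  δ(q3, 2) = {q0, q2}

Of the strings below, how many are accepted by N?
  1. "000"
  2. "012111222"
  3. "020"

"000": accepted
"012111222": accepted
"020": accepted

3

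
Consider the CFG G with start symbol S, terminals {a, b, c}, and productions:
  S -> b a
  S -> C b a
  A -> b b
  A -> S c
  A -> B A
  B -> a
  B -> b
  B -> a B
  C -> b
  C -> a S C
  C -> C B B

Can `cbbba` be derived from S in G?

no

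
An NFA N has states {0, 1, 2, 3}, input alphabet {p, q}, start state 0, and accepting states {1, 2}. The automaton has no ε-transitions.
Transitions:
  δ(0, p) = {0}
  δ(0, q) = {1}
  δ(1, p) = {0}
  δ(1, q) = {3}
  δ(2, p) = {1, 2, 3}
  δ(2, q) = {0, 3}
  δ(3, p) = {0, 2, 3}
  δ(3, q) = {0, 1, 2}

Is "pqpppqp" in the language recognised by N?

Start: {0}
read p: {0}
read q: {1}
read p: {0}
read p: {0}
read p: {0}
read q: {1}
read p: {0}
Reachable ∩ accepting = {} — empty.

rejected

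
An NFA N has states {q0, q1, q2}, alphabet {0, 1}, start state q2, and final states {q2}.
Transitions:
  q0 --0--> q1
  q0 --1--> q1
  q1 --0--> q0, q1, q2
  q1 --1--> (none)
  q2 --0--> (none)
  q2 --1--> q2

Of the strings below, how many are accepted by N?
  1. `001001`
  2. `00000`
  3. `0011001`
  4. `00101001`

`001001`: rejected
`00000`: rejected
`0011001`: rejected
`00101001`: rejected

0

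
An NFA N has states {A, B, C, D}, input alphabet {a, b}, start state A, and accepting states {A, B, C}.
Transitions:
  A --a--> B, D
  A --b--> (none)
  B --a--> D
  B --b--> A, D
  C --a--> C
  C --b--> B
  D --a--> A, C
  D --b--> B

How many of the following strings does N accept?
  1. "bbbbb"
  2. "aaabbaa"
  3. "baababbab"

1

"bbbbb": rejected
"aaabbaa": accepted
"baababbab": rejected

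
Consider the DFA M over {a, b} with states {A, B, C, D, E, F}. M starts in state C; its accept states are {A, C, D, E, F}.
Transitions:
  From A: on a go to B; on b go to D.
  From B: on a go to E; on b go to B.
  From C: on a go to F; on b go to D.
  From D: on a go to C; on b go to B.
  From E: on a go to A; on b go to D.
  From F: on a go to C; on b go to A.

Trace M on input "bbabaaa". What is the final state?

C

C --b--> D
D --b--> B
B --a--> E
E --b--> D
D --a--> C
C --a--> F
F --a--> C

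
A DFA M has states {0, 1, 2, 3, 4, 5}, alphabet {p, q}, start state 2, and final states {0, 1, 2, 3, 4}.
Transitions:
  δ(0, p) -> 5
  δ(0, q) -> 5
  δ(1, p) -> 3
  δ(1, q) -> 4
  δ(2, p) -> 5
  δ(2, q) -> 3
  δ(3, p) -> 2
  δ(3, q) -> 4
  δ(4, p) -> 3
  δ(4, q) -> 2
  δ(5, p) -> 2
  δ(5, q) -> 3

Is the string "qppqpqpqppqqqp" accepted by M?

rejected

2 --q--> 3
3 --p--> 2
2 --p--> 5
5 --q--> 3
3 --p--> 2
2 --q--> 3
3 --p--> 2
2 --q--> 3
3 --p--> 2
2 --p--> 5
5 --q--> 3
3 --q--> 4
4 --q--> 2
2 --p--> 5
End in state 5, which is not an accepting state.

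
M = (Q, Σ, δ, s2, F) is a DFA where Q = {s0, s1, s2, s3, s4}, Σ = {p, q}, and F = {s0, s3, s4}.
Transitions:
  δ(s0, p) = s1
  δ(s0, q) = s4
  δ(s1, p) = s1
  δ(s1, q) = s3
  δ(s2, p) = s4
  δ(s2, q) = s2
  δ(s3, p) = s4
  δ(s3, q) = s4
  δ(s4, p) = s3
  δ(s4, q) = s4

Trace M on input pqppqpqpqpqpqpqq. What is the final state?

s2 --p--> s4
s4 --q--> s4
s4 --p--> s3
s3 --p--> s4
s4 --q--> s4
s4 --p--> s3
s3 --q--> s4
s4 --p--> s3
s3 --q--> s4
s4 --p--> s3
s3 --q--> s4
s4 --p--> s3
s3 --q--> s4
s4 --p--> s3
s3 --q--> s4
s4 --q--> s4

s4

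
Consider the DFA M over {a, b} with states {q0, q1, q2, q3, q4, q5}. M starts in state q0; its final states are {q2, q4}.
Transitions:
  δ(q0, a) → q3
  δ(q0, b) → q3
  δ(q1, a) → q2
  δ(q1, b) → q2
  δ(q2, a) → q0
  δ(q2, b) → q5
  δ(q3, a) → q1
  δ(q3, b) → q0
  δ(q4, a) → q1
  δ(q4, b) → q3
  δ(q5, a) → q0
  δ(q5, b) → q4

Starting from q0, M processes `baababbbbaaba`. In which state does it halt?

q0 --b--> q3
q3 --a--> q1
q1 --a--> q2
q2 --b--> q5
q5 --a--> q0
q0 --b--> q3
q3 --b--> q0
q0 --b--> q3
q3 --b--> q0
q0 --a--> q3
q3 --a--> q1
q1 --b--> q2
q2 --a--> q0

q0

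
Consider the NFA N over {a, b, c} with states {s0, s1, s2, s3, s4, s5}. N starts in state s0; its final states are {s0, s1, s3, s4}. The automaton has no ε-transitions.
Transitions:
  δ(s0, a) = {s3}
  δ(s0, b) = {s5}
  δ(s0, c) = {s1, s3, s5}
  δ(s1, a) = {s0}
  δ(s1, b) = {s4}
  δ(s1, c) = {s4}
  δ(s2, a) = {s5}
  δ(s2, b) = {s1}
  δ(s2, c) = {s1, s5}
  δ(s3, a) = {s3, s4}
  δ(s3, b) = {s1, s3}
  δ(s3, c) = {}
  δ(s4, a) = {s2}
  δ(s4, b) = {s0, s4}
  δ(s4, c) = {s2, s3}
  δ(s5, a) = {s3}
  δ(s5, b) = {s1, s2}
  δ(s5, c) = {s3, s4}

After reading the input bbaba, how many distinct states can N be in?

Start: {s0}
read b: {s5}
read b: {s1, s2}
read a: {s0, s5}
read b: {s1, s2, s5}
read a: {s0, s3, s5}
Final reachable set {s0, s3, s5} has 3 states.

3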